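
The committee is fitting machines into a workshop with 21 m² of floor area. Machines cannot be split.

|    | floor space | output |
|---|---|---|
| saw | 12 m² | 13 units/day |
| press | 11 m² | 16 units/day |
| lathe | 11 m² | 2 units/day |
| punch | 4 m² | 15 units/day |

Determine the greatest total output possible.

lathe + punch: floor space 11 + 4 = 15 ≤ 21, output 2 + 15 = 17.
saw + punch: floor space 12 + 4 = 16 ≤ 21, output 13 + 15 = 28.
press + punch: floor space 11 + 4 = 15 ≤ 21, output 16 + 15 = 31.
Best is press and punch with total output 31.

31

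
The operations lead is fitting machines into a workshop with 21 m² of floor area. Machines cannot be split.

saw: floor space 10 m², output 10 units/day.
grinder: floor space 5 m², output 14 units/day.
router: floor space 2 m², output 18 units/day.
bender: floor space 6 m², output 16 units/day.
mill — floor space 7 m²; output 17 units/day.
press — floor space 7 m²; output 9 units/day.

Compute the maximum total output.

This is a 0-1 knapsack instance.
Allowing fractional choices, the relaxed optimum would be about 66.3, but machines are indivisible.
grinder + router + bender + mill: floor space 5 + 2 + 6 + 7 = 20 ≤ 21, output 14 + 18 + 16 + 17 = 65.
grinder + router + mill + press: floor space 5 + 2 + 7 + 7 = 21 ≤ 21, output 14 + 18 + 17 + 9 = 58.
Best is grinder, router, bender, and mill with total output 65.

65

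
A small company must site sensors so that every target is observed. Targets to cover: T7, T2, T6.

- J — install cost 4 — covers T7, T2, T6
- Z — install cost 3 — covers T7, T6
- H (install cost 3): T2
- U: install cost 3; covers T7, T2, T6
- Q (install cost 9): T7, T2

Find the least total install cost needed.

3

This is an integer covering problem.
U alone covers T7, T2, T6 — every target.
Total install cost: 3.
No cover costs less than 3.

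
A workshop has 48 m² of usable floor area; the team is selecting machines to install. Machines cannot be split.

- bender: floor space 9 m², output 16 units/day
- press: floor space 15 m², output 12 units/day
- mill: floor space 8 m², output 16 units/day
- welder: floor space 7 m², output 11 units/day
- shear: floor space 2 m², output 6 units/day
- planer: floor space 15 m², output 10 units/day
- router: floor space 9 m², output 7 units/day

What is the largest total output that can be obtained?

62

Allowing fractional choices, the relaxed optimum would be about 66.4, but machines are indivisible.
bender + press + mill + welder + shear: floor space 9 + 15 + 8 + 7 + 2 = 41 ≤ 48, output 16 + 12 + 16 + 11 + 6 = 61.
bender + press + mill + welder + router: floor space 9 + 15 + 8 + 7 + 9 = 48 ≤ 48, output 16 + 12 + 16 + 11 + 7 = 62.
bender + mill + welder + planer + router: floor space 9 + 8 + 7 + 15 + 9 = 48 ≤ 48, output 16 + 16 + 11 + 10 + 7 = 60.
Best is bender, press, mill, welder, and router with total output 62.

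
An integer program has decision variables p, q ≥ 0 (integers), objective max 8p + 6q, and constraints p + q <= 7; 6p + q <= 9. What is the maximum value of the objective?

42

(p,q)=(0,7): 1·0+1·7=7≤7, 6·0+1·7=7≤9, objective 42.
(p,q)=(0,6): 1·0+1·6=6≤7, 6·0+1·6=6≤9, objective 36.
(p,q)=(0,5): 1·0+1·5=5≤7, 6·0+1·5=5≤9, objective 30.
No feasible integer point exceeds 42.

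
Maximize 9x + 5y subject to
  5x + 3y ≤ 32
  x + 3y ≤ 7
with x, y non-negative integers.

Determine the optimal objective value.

54

The continuous relaxation peaks at (6.4, 0) with value 57.60; rounding to a feasible lattice point costs some objective.
(x,y)=(6,0): 5·6+3·0=30≤32, 1·6+3·0=6≤7, objective 54.
(x,y)=(5,0): 5·5+3·0=25≤32, 1·5+3·0=5≤7, objective 45.
Maximum is 54 at (x,y)=(6,0).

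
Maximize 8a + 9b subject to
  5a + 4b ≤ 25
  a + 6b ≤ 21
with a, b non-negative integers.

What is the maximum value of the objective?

(a,b)=(2,3): 5·2+4·3=22≤25, 1·2+6·3=20≤21, objective 43.
(a,b)=(3,2): 5·3+4·2=23≤25, 1·3+6·2=15≤21, objective 42.
(a,b)=(1,3): 5·1+4·3=17≤25, 1·1+6·3=19≤21, objective 35.
The best lattice point is (2,3), giving 43.

43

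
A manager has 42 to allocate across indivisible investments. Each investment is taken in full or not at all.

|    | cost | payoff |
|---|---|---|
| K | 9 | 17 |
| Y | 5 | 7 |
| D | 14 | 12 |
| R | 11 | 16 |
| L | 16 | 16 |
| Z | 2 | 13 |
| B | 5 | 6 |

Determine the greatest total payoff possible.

Allowing fractional choices, the relaxed optimum would be about 69.0, but investments are indivisible.
K + D + R + Z + B: cost 9 + 14 + 11 + 2 + 5 = 41 ≤ 42, payoff 17 + 12 + 16 + 13 + 6 = 64.
K + Y + D + R + Z: cost 9 + 5 + 14 + 11 + 2 = 41 ≤ 42, payoff 17 + 7 + 12 + 16 + 13 = 65.
Best is K, Y, D, R, and Z with total payoff 65.

65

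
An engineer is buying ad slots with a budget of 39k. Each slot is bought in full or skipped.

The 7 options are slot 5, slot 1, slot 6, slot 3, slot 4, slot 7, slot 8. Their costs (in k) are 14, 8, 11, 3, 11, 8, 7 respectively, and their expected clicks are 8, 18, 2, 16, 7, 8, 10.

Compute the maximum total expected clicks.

59

This is a 0-1 knapsack instance.
Allowing fractional choices, the relaxed optimum would be about 60.1, but ad slots are indivisible.
slot 1 + slot 6 + slot 3 + slot 7 + slot 8: cost 8 + 11 + 3 + 8 + 7 = 37 ≤ 39, expected clicks 18 + 2 + 16 + 8 + 10 = 54.
slot 1 + slot 3 + slot 4 + slot 7 + slot 8: cost 8 + 3 + 11 + 8 + 7 = 37 ≤ 39, expected clicks 18 + 16 + 7 + 8 + 10 = 59.
slot 1 + slot 3 + slot 7 + slot 8: cost 8 + 3 + 8 + 7 = 26 ≤ 39, expected clicks 18 + 16 + 8 + 10 = 52.
Best is slot 1, slot 3, slot 4, slot 7, and slot 8 with total expected clicks 59.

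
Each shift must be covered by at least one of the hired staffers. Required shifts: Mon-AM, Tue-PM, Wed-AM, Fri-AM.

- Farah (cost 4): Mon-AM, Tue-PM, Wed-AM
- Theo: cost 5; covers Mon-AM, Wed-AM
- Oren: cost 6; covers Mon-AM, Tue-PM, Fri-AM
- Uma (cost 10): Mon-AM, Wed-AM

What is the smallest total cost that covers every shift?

Choose Farah and Oren: together they cover Mon-AM, Tue-PM, Wed-AM, Fri-AM — every shift.
Total cost: 4 + 6 = 10.
No cover costs less than 10.

10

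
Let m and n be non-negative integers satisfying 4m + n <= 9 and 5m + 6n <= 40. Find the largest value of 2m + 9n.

54

(m,n)=(0,6): 4·0+1·6=6≤9, 5·0+6·6=36≤40, objective 54.
(m,n)=(1,5): 4·1+1·5=9≤9, 5·1+6·5=35≤40, objective 47.
The best lattice point is (0,6), giving 54.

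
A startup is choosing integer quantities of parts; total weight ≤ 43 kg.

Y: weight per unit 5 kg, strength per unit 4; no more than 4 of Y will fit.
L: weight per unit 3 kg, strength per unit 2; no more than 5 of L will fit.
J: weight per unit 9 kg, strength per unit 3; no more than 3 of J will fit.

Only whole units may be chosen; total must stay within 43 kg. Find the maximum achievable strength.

This is a bounded integer knapsack.
4×Y, 4×L, and 1×J: weight 41 ≤ 43, strength 4·4 + 4·2 + 1·3 = 27.
4×Y and 5×L: weight 35 ≤ 43, strength 4·4 + 5·2 = 26.
Best is 27.

27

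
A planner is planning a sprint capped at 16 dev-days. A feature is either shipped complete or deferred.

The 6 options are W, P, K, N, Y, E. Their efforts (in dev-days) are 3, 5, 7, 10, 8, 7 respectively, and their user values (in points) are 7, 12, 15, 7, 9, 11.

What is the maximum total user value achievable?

Allowing fractional choices, the relaxed optimum would be about 35.6, but features are indivisible.
W + P + E: effort 3 + 5 + 7 = 15 ≤ 16, user value 7 + 12 + 11 = 30.
W + P + K: effort 3 + 5 + 7 = 15 ≤ 16, user value 7 + 12 + 15 = 34.
Best is W, P, and K with total user value 34.

34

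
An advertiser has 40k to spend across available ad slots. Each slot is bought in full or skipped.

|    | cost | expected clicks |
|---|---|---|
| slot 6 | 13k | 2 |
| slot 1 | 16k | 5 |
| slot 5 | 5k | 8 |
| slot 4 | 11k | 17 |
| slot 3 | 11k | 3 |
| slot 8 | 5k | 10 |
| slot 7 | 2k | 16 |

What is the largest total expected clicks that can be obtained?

Allowing fractional choices, the relaxed optimum would be about 56.3, but ad slots are indivisible.
slot 6 + slot 5 + slot 4 + slot 8 + slot 7: cost 13 + 5 + 11 + 5 + 2 = 36 ≤ 40, expected clicks 2 + 8 + 17 + 10 + 16 = 53.
slot 1 + slot 5 + slot 4 + slot 8 + slot 7: cost 16 + 5 + 11 + 5 + 2 = 39 ≤ 40, expected clicks 5 + 8 + 17 + 10 + 16 = 56.
slot 5 + slot 4 + slot 3 + slot 8 + slot 7: cost 5 + 11 + 11 + 5 + 2 = 34 ≤ 40, expected clicks 8 + 17 + 3 + 10 + 16 = 54.
Best is slot 1, slot 5, slot 4, slot 8, and slot 7 with total expected clicks 56.

56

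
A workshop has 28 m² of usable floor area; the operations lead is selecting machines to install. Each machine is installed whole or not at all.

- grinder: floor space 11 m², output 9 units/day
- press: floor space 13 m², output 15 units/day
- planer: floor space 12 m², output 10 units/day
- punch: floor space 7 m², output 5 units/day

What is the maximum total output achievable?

25

This is an integer program with binary decision variables.
Take press and planer: floor space 13 + 12 = 25 ≤ 28, output 15 + 10 = 25.
No other feasible combination does better.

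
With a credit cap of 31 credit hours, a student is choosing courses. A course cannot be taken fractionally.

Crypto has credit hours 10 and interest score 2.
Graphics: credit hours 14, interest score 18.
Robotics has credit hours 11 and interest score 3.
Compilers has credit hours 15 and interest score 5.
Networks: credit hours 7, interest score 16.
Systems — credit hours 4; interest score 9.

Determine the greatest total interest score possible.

43

Take Graphics, Networks, and Systems: credit hours 14 + 7 + 4 = 25 ≤ 31, interest score 18 + 16 + 9 = 43.
No other feasible combination does better.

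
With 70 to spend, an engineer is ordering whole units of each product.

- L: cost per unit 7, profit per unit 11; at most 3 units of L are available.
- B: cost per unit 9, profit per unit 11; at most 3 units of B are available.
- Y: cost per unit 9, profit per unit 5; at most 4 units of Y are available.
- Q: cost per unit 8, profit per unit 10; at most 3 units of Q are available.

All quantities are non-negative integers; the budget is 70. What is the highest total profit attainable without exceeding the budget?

86

2×L, 3×B, and 3×Q: cost 65 ≤ 70, profit 2·11 + 3·11 + 3·10 = 85.
3×L, 3×B, and 2×Q: cost 64 ≤ 70, profit 3·11 + 3·11 + 2·10 = 86.
Best is 86.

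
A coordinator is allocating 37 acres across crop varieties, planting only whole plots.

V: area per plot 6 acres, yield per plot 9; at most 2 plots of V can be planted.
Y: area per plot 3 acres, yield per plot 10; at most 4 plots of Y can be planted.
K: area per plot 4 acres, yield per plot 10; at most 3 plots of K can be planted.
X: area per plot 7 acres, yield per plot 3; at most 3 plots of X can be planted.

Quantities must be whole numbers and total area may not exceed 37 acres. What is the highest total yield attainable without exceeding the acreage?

88

2×V, 4×Y, and 3×K: area 36 ≤ 37, yield 2·9 + 4·10 + 3·10 = 88.
1×V, 4×Y, 3×K, and 1×X: area 37 ≤ 37, yield 1·9 + 4·10 + 3·10 + 1·3 = 82.
Best is 88.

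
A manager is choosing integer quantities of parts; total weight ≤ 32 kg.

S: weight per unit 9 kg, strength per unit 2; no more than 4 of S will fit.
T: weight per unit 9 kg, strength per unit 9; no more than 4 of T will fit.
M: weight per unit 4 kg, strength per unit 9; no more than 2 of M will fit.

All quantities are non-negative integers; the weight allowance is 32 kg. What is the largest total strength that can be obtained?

36

M has the best ratio (9/4); taking only M gives at most 2×9 = 18 (stopped by the supply cap of 2).
Mixing does better — 2×T and 2×M: weight 26 ≤ 32, strength 2·9 + 2·9 = 36.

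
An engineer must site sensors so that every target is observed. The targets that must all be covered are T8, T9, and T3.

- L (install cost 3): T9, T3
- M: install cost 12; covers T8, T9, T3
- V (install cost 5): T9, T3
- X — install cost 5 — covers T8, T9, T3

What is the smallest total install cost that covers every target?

The greedy cost-per-new-target heuristic would pick L and X for 8, but a cheaper cover exists.
X alone covers T8, T9, T3 — every target.
Total install cost: 5.
No cover costs less than 5.

5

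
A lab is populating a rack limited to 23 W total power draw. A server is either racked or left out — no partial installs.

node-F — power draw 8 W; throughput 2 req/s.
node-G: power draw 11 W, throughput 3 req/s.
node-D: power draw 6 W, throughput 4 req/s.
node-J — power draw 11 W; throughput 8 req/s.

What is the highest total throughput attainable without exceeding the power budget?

12

node-G + node-J: power draw 11 + 11 = 22 ≤ 23, throughput 3 + 8 = 11.
node-D + node-J: power draw 6 + 11 = 17 ≤ 23, throughput 4 + 8 = 12.
Best is node-D and node-J with total throughput 12.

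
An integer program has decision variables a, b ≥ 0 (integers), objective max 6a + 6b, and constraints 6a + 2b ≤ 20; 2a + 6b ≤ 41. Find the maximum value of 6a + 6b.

42

The continuous relaxation peaks at (1.19, 6.44) with value 45.75; rounding to a feasible lattice point costs some objective.
(a,b)=(1,6): 6·1+2·6=18≤20, 2·1+6·6=38≤41, objective 42.
(a,b)=(1,5): 6·1+2·5=16≤20, 2·1+6·5=32≤41, objective 36.
(a,b)=(0,6): 6·0+2·6=12≤20, 2·0+6·6=36≤41, objective 36.
The best lattice point is (1,6), giving 42.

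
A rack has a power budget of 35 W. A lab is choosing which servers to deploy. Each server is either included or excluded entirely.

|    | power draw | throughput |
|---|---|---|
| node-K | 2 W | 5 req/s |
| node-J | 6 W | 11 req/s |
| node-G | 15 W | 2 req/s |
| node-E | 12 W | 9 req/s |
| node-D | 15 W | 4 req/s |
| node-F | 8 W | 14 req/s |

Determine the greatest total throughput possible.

node-K + node-J + node-D + node-F: power draw 2 + 6 + 15 + 8 = 31 ≤ 35, throughput 5 + 11 + 4 + 14 = 34.
node-J + node-E + node-F: power draw 6 + 12 + 8 = 26 ≤ 35, throughput 11 + 9 + 14 = 34.
node-K + node-J + node-E + node-F: power draw 2 + 6 + 12 + 8 = 28 ≤ 35, throughput 5 + 11 + 9 + 14 = 39.
Best is node-K, node-J, node-E, and node-F with total throughput 39.

39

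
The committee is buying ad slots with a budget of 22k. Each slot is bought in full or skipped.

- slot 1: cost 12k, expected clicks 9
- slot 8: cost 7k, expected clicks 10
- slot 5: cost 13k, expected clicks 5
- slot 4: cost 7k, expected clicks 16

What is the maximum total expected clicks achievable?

26

Allowing fractional choices, the relaxed optimum would be about 32.0, but ad slots are indivisible.
slot 5 + slot 4: cost 13 + 7 = 20 ≤ 22, expected clicks 5 + 16 = 21.
slot 1 + slot 4: cost 12 + 7 = 19 ≤ 22, expected clicks 9 + 16 = 25.
slot 8 + slot 4: cost 7 + 7 = 14 ≤ 22, expected clicks 10 + 16 = 26.
Best is slot 8 and slot 4 with total expected clicks 26.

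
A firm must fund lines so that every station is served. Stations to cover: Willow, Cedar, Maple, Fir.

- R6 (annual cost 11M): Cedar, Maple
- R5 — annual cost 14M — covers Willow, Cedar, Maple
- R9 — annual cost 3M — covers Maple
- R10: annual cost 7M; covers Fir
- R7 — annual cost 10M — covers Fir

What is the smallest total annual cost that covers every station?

21

This is a weighted set-cover instance.
The greedy cost-per-new-station heuristic would pick R9, R5, and R10 for 24, but a cheaper cover exists.
Choose R5 and R10: together they cover Willow, Cedar, Maple, Fir — every station.
Total annual cost: 14 + 7 = 21.
No cover costs less than 21.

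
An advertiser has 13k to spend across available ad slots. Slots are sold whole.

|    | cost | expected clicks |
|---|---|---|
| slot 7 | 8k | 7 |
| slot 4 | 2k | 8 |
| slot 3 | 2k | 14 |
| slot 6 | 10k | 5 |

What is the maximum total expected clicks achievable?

29

This is an integer program with binary decision variables.
Allowing fractional choices, the relaxed optimum would be about 29.5, but ad slots are indivisible.
slot 7 + slot 3: cost 8 + 2 = 10 ≤ 13, expected clicks 7 + 14 = 21.
slot 7 + slot 4 + slot 3: cost 8 + 2 + 2 = 12 ≤ 13, expected clicks 7 + 8 + 14 = 29.
slot 4 + slot 3: cost 2 + 2 = 4 ≤ 13, expected clicks 8 + 14 = 22.
Best is slot 7, slot 4, and slot 3 with total expected clicks 29.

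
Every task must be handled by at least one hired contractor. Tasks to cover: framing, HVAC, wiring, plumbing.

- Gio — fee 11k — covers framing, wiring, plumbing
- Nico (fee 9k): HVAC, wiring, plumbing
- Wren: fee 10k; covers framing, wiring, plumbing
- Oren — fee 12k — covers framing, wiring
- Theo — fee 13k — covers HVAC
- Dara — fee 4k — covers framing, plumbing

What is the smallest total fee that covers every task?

13

Choose Nico and Dara: together they cover framing, HVAC, wiring, plumbing — every task.
Total fee: 9 + 4 = 13.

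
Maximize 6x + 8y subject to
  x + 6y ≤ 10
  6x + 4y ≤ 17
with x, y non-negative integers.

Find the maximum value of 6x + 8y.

20

(x,y)=(2,1) is feasible, giving 20.
(x,y)=(1,1) is feasible, giving 14.
(x,y)=(2,0) is feasible, giving 12.
No feasible integer point exceeds 20.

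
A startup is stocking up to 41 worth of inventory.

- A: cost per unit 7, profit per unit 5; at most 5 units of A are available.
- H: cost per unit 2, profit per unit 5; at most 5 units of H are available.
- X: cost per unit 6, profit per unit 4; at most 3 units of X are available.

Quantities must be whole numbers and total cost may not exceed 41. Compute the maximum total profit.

45

H has the best ratio (5/2); taking only H gives at most 5×5 = 25 (stopped by the supply cap of 5).
Mixing does better — 4×A and 5×H: cost 38 ≤ 41, profit 4·5 + 5·5 = 45.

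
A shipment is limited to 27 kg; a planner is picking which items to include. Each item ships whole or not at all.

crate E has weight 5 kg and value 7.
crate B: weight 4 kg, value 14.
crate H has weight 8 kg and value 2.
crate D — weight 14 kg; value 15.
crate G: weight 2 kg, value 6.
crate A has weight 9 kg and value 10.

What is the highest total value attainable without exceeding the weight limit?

Allowing fractional choices, the relaxed optimum would be about 44.5, but items are indivisible.
crate E + crate B + crate G + crate A: weight 5 + 4 + 2 + 9 = 20 ≤ 27, value 7 + 14 + 6 + 10 = 37.
crate B + crate D + crate A: weight 4 + 14 + 9 = 27 ≤ 27, value 14 + 15 + 10 = 39.
crate E + crate B + crate D + crate G: weight 5 + 4 + 14 + 2 = 25 ≤ 27, value 7 + 14 + 15 + 6 = 42.
Best is crate E, crate B, crate D, and crate G with total value 42.

42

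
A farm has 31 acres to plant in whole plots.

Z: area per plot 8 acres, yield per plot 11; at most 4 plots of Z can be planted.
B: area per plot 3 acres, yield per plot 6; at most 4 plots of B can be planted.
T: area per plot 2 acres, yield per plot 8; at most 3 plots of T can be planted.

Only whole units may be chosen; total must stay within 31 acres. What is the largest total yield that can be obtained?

This is a bounded integer knapsack.
T has the best ratio (8/2); taking only T gives at most 3×8 = 24 (stopped by the supply cap of 3).
Mixing does better — 2×Z, 3×B, and 3×T: area 31 ≤ 31, yield 2·11 + 3·6 + 3·8 = 64.

64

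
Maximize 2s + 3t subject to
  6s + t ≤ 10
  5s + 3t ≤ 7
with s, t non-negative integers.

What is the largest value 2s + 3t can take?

(s,t)=(0,2): 6·0+1·2=2≤10, 5·0+3·2=6≤7, objective 6.
(s,t)=(0,1): 6·0+1·1=1≤10, 5·0+3·1=3≤7, objective 3.
No feasible integer point exceeds 6.

6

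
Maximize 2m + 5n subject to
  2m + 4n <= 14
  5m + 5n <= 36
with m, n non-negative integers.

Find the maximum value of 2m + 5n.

Relaxing integrality, the LP optimum is 17.50 at (m,n) = (0, 3.5), which is not an integer point.
(m,n)=(1,3): 2·1+4·3=14≤14, 5·1+5·3=20≤36, objective 17.
(m,n)=(0,3): 2·0+4·3=12≤14, 5·0+5·3=15≤36, objective 15.
(m,n)=(2,2): 2·2+4·2=12≤14, 5·2+5·2=20≤36, objective 14.
Maximum is 17 at (m,n)=(1,3).

17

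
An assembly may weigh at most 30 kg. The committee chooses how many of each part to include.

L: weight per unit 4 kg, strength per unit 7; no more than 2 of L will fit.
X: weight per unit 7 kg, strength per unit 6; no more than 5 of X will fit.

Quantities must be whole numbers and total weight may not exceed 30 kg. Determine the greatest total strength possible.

This is a bounded integer knapsack.
L has the best ratio (7/4); taking only L gives at most 2×7 = 14 (stopped by the supply cap of 2).
Mixing does better — 2×L and 3×X: weight 29 ≤ 30, strength 2·7 + 3·6 = 32.

32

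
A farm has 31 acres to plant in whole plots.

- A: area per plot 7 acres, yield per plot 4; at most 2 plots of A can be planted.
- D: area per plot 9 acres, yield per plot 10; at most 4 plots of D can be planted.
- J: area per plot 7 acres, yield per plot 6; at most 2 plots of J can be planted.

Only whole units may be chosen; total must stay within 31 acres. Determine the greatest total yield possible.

30

Take 3×D: area 27 ≤ 31, yield 3·10 = 30.
No other integer combination yields more.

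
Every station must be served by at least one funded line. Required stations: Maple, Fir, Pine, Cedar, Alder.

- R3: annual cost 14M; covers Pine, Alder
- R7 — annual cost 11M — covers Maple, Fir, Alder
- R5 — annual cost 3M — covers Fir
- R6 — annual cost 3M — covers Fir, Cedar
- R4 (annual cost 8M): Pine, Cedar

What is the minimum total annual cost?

19

The greedy cost-per-new-station heuristic would pick R6, R7, and R4 for 22, but a cheaper cover exists.
Choose R7 and R4: together they cover Maple, Fir, Pine, Cedar, Alder — every station.
Total annual cost: 11 + 8 = 19.
No cover costs less than 19.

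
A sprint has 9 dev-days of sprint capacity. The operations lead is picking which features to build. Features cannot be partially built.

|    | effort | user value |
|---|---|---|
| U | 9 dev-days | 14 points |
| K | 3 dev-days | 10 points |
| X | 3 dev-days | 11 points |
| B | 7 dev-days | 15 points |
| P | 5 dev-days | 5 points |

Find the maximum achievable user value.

21

B: effort 7 ≤ 9, user value 15.
X + P: effort 3 + 5 = 8 ≤ 9, user value 11 + 5 = 16.
K + X: effort 3 + 3 = 6 ≤ 9, user value 10 + 11 = 21.
Best is K and X with total user value 21.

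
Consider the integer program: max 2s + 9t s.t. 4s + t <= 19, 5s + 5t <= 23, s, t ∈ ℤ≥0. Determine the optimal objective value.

Relaxing integrality, the LP optimum is 41.40 at (s,t) = (0, 4.6), which is not an integer point.
(s,t)=(0,4) is feasible, giving 36.
(s,t)=(1,3) is feasible, giving 29.
The best lattice point is (0,4), giving 36.

36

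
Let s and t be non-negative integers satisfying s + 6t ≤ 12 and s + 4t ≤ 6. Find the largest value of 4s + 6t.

24

(s,t)=(6,0) is feasible, giving 24.
(s,t)=(5,0) is feasible, giving 20.
The best lattice point is (6,0), giving 24.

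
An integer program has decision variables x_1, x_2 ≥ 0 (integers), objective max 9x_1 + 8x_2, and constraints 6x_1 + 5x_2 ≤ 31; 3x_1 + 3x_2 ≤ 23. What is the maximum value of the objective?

49

Relaxing integrality, the LP optimum is 49.60 at (x_1,x_2) = (0, 6.2), which is not an integer point.
(x_1,x_2)=(1,5): 6·1+5·5=31≤31, 3·1+3·5=18≤23, objective 49.
(x_1,x_2)=(0,6): 6·0+5·6=30≤31, 3·0+3·6=18≤23, objective 48.
(x_1,x_2)=(1,4): 6·1+5·4=26≤31, 3·1+3·4=15≤23, objective 41.
(x_1,x_2)=(0,5): 6·0+5·5=25≤31, 3·0+3·5=15≤23, objective 40.
Maximum is 49 at (x_1,x_2)=(1,5).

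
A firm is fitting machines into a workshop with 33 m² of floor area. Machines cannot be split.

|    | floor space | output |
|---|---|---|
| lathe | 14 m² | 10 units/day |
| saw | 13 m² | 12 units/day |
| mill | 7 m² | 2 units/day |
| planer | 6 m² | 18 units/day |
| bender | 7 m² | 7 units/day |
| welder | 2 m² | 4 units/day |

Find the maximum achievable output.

Allowing fractional choices, the relaxed optimum would be about 44.6, but machines are indivisible.
saw + planer + bender + welder: floor space 13 + 6 + 7 + 2 = 28 ≤ 33, output 12 + 18 + 7 + 4 = 41.
lathe + saw + planer: floor space 14 + 13 + 6 = 33 ≤ 33, output 10 + 12 + 18 = 40.
Best is saw, planer, bender, and welder with total output 41.

41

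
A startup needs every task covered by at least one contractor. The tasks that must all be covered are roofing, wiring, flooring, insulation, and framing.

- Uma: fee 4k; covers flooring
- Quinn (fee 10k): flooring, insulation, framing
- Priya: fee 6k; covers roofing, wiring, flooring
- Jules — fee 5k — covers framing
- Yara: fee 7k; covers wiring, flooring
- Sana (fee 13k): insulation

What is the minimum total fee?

16

Choose Quinn and Priya: together they cover roofing, wiring, flooring, insulation, framing — every task.
Total fee: 10 + 6 = 16.
No cover costs less than 16.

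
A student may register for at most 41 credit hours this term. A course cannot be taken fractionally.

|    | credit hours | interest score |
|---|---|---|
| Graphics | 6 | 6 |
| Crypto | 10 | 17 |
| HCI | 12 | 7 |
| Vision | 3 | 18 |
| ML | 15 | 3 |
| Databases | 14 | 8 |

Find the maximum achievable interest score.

Crypto + HCI + Vision + Databases: credit hours 10 + 12 + 3 + 14 = 39 ≤ 41, interest score 17 + 7 + 18 + 8 = 50.
Graphics + Crypto + Vision + Databases: credit hours 6 + 10 + 3 + 14 = 33 ≤ 41, interest score 6 + 17 + 18 + 8 = 49.
Graphics + Crypto + HCI + Vision: credit hours 6 + 10 + 12 + 3 = 31 ≤ 41, interest score 6 + 17 + 7 + 18 = 48.
Best is Crypto, HCI, Vision, and Databases with total interest score 50.

50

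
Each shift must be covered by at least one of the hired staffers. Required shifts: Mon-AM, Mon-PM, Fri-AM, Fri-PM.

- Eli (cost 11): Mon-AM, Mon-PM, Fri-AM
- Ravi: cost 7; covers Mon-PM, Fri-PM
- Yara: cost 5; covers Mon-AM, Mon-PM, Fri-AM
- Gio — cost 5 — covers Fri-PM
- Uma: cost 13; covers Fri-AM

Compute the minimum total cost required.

This is a weighted set-cover instance.
Choose Yara and Gio: together they cover Mon-AM, Mon-PM, Fri-AM, Fri-PM — every shift.
Total cost: 5 + 5 = 10.
No cover costs less than 10.

10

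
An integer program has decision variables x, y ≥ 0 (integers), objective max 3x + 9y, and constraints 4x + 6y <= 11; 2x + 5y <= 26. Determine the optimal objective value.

12

(x,y)=(1,1): 4·1+6·1=10≤11, 2·1+5·1=7≤26, objective 12.
(x,y)=(0,1): 4·0+6·1=6≤11, 2·0+5·1=5≤26, objective 9.
The best lattice point is (1,1), giving 12.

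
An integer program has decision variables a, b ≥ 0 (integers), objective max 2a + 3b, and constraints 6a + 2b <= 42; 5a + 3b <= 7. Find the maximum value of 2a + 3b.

6

Relaxing integrality, the LP optimum is 7.00 at (a,b) = (0, 2.33), which is not an integer point.
(a,b)=(0,2) is feasible, giving 6.
(a,b)=(0,1) is feasible, giving 3.
The best lattice point is (0,2), giving 6.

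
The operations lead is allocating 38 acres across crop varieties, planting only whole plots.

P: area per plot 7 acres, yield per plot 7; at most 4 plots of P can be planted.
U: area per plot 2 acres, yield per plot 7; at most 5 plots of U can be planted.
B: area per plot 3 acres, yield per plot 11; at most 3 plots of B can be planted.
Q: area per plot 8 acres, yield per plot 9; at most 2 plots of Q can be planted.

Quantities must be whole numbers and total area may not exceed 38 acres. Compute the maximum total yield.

86

This is a bounded integer knapsack.
B has the best ratio (11/3); taking only B gives at most 3×11 = 33 (stopped by the supply cap of 3).
Mixing does better — 5×U, 3×B, and 2×Q: area 35 ≤ 38, yield 5·7 + 3·11 + 2·9 = 86.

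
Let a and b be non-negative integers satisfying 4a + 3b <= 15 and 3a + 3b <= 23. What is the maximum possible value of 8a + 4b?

28

The continuous relaxation peaks at (3.75, 0) with value 30.00; rounding to a feasible lattice point costs some objective.
(a,b)=(3,1) is feasible, giving 28.
(a,b)=(3,0) is feasible, giving 24.
(a,b)=(2,2) is feasible, giving 24.
The best lattice point is (3,1), giving 28.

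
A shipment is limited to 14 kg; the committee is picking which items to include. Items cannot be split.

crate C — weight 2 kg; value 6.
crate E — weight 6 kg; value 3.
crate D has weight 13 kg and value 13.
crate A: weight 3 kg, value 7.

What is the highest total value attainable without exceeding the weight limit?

16

Treat it as a binary knapsack problem.
crate D: weight 13 ≤ 14, value 13.
crate C + crate E + crate A: weight 2 + 6 + 3 = 11 ≤ 14, value 6 + 3 + 7 = 16.
crate C + crate A: weight 2 + 3 = 5 ≤ 14, value 6 + 7 = 13.
Best is crate C, crate E, and crate A with total value 16.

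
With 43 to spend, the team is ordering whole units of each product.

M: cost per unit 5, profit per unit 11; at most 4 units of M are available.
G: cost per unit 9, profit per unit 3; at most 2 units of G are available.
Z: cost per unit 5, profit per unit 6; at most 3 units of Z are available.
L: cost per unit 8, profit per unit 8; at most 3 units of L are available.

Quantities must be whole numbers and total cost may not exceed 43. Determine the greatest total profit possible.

70

This is a bounded integer knapsack.
M has the best ratio (11/5); taking only M gives at most 4×11 = 44 (stopped by the supply cap of 4).
Mixing does better — 4×M, 3×Z, and 1×L: cost 43 ≤ 43, profit 4·11 + 3·6 + 1·8 = 70.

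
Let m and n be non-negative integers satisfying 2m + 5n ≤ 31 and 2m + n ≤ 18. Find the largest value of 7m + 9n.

76

The continuous relaxation peaks at (7.38, 3.25) with value 80.88; rounding to a feasible lattice point costs some objective.
(m,n)=(7,3): 2·7+5·3=29≤31, 2·7+1·3=17≤18, objective 76.
(m,n)=(8,2): 2·8+5·2=26≤31, 2·8+1·2=18≤18, objective 74.
(m,n)=(6,3): 2·6+5·3=27≤31, 2·6+1·3=15≤18, objective 69.
(m,n)=(7,2): 2·7+5·2=24≤31, 2·7+1·2=16≤18, objective 67.
Maximum is 76 at (m,n)=(7,3).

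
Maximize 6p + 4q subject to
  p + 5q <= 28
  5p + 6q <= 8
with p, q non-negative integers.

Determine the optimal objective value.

6

The continuous relaxation peaks at (1.6, 0) with value 9.60; rounding to a feasible lattice point costs some objective.
(p,q)=(1,0) is feasible, giving 6.
(p,q)=(0,1) is feasible, giving 4.
(p,q)=(0,0) is feasible, giving 0.
Maximum is 6 at (p,q)=(1,0).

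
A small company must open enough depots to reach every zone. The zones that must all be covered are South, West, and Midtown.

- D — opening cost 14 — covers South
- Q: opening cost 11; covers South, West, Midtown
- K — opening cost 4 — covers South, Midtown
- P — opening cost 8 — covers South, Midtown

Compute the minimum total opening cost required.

The greedy cost-per-new-zone heuristic would pick K and Q for 15, but a cheaper cover exists.
Q alone covers South, West, Midtown — every zone.
Total opening cost: 11.
No cover costs less than 11.

11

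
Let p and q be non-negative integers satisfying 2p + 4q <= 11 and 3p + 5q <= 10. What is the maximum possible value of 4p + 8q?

16

(p,q)=(0,2) is feasible, giving 16.
(p,q)=(1,1) is feasible, giving 12.
Maximum is 16 at (p,q)=(0,2).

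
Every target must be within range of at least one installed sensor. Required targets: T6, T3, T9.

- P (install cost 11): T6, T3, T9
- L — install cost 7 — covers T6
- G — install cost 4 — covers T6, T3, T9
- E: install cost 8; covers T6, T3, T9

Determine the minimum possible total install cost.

G alone covers T6, T3, T9 — every target.
Total install cost: 4.
No cover costs less than 4.

4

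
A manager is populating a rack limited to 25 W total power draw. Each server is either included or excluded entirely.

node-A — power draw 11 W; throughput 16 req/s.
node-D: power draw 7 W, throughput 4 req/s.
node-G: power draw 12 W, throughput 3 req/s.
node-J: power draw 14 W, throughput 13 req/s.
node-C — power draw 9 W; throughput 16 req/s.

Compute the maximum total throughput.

32

This is an integer program with binary decision variables.
Allowing fractional choices, the relaxed optimum would be about 36.6, but servers are indivisible.
node-A + node-J: power draw 11 + 14 = 25 ≤ 25, throughput 16 + 13 = 29.
node-J + node-C: power draw 14 + 9 = 23 ≤ 25, throughput 13 + 16 = 29.
node-A + node-C: power draw 11 + 9 = 20 ≤ 25, throughput 16 + 16 = 32.
Best is node-A and node-C with total throughput 32.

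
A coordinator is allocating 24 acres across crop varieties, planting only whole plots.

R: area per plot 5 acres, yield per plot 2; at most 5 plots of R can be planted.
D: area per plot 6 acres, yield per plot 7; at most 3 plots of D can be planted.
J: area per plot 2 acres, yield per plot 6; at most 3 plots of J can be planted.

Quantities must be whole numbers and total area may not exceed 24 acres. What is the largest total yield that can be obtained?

3×D and 3×J: area 24 ≤ 24, yield 3·7 + 3·6 = 39.
1×R, 2×D, and 3×J: area 23 ≤ 24, yield 1·2 + 2·7 + 3·6 = 34.
Best is 39.

39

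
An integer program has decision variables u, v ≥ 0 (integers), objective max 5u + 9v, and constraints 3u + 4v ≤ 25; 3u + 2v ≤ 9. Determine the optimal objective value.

36

(u,v)=(0,4): 3·0+4·4=16≤25, 3·0+2·4=8≤9, objective 36.
(u,v)=(1,3): 3·1+4·3=15≤25, 3·1+2·3=9≤9, objective 32.
(u,v)=(0,3): 3·0+4·3=12≤25, 3·0+2·3=6≤9, objective 27.
Maximum is 36 at (u,v)=(0,4).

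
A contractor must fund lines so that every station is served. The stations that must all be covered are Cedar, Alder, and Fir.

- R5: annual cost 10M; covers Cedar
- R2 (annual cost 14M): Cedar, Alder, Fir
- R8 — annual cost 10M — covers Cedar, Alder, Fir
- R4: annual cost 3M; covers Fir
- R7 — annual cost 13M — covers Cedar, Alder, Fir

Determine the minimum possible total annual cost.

10

The greedy cost-per-new-station heuristic would pick R4 and R8 for 13, but a cheaper cover exists.
R8 alone covers Cedar, Alder, Fir — every station.
Total annual cost: 10.
No cover costs less than 10.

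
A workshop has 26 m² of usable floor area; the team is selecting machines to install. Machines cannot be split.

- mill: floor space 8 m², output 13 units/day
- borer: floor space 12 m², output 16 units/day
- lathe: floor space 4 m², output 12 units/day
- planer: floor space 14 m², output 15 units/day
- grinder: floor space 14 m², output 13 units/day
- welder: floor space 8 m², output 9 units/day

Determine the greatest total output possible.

41

This is an integer program with binary decision variables.
Take mill, borer, and lathe: floor space 8 + 12 + 4 = 24 ≤ 26, output 13 + 16 + 12 = 41.
No other feasible combination does better.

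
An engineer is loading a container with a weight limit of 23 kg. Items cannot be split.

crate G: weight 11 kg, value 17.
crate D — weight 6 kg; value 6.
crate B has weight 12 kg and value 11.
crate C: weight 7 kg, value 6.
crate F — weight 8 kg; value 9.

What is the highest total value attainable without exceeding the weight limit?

28

Take crate G and crate B: weight 11 + 12 = 23 ≤ 23, value 17 + 11 = 28.
No other feasible combination does better.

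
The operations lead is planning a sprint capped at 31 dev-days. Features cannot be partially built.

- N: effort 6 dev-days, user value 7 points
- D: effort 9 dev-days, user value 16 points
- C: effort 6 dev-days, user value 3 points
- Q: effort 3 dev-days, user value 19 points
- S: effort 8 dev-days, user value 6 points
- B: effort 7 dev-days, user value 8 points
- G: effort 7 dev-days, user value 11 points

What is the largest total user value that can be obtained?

56

D + Q + B + G: effort 9 + 3 + 7 + 7 = 26 ≤ 31, user value 16 + 19 + 8 + 11 = 54.
N + D + C + Q + G: effort 6 + 9 + 6 + 3 + 7 = 31 ≤ 31, user value 7 + 16 + 3 + 19 + 11 = 56.
Best is N, D, C, Q, and G with total user value 56.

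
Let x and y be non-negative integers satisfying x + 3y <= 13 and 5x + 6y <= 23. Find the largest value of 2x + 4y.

Relaxing integrality, the LP optimum is 15.33 at (x,y) = (0, 3.83), which is not an integer point.
(x,y)=(1,3) is feasible, giving 14.
(x,y)=(0,3) is feasible, giving 12.
The best lattice point is (1,3), giving 14.

14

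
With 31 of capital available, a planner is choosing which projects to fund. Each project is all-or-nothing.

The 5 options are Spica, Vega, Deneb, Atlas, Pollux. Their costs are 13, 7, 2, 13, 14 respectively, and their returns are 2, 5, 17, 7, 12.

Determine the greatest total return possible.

Treat it as a binary knapsack problem.
Take Deneb, Atlas, and Pollux: cost 2 + 13 + 14 = 29 ≤ 31, return 17 + 7 + 12 = 36.
No other feasible combination does better.

36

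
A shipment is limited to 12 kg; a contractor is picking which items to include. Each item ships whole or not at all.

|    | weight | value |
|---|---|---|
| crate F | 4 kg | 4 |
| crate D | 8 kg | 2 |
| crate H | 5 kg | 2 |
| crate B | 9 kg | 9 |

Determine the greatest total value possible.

9

Allowing fractional choices, the relaxed optimum would be about 12.0, but items are indivisible.
crate F + crate H: weight 4 + 5 = 9 ≤ 12, value 4 + 2 = 6.
crate B: weight 9 ≤ 12, value 9.
Best is crate B with total value 9.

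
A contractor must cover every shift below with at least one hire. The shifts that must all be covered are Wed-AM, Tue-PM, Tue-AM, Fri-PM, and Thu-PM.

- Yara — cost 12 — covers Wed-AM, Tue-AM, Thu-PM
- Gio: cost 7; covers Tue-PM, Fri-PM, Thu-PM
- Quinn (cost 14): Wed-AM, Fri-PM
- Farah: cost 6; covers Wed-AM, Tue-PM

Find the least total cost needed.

19

Choose Yara and Gio: together they cover Wed-AM, Tue-PM, Tue-AM, Fri-PM, Thu-PM — every shift.
Total cost: 12 + 7 = 19.
No cover costs less than 19.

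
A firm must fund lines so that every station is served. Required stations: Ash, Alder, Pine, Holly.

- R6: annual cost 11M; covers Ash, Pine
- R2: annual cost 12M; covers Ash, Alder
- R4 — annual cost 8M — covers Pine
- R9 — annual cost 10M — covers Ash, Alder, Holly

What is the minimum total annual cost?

18

Choose R4 and R9: together they cover Ash, Alder, Pine, Holly — every station.
Total annual cost: 8 + 10 = 18.
No cover costs less than 18.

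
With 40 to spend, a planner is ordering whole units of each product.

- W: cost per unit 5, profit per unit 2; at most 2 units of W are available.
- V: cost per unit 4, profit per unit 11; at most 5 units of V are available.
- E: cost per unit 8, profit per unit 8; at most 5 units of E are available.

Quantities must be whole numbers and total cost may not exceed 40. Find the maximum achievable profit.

V has the best ratio (11/4); taking only V gives at most 5×11 = 55 (stopped by the supply cap of 5).
Mixing does better — 5×V and 2×E: cost 36 ≤ 40, profit 5·11 + 2·8 = 71.

71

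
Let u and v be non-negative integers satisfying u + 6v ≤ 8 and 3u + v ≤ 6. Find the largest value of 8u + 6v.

The continuous relaxation peaks at (1.65, 1.06) with value 19.53; rounding to a feasible lattice point costs some objective.
(u,v)=(2,0) is feasible, giving 16.
(u,v)=(1,1) is feasible, giving 14.
(u,v)=(1,0) is feasible, giving 8.
The best lattice point is (2,0), giving 16.

16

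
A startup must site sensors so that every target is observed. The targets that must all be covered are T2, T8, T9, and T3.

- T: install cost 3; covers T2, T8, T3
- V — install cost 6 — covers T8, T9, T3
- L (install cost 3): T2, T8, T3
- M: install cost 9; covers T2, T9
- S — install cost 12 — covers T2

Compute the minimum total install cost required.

Choose T and V: together they cover T2, T8, T9, T3 — every target.
Total install cost: 3 + 6 = 9.
No cover costs less than 9.

9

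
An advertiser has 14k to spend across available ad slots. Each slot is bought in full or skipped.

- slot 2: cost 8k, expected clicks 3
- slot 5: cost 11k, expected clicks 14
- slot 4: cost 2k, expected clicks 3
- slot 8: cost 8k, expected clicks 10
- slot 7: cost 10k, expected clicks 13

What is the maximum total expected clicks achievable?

slot 4 + slot 7: cost 2 + 10 = 12 ≤ 14, expected clicks 3 + 13 = 16.
slot 5 + slot 4: cost 11 + 2 = 13 ≤ 14, expected clicks 14 + 3 = 17.
slot 5: cost 11 ≤ 14, expected clicks 14.
Best is slot 5 and slot 4 with total expected clicks 17.

17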